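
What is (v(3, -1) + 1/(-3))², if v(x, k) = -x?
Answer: 100/9 ≈ 11.111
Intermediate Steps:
(v(3, -1) + 1/(-3))² = (-1*3 + 1/(-3))² = (-3 - ⅓)² = (-10/3)² = 100/9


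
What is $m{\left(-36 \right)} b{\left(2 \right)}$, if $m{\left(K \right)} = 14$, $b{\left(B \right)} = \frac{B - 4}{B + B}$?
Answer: $-7$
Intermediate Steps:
$b{\left(B \right)} = \frac{-4 + B}{2 B}$
$m{\left(-36 \right)} b{\left(2 \right)} = 14 \frac{-4 + 2}{2 \cdot 2} = 14 \cdot \frac{1}{2} \cdot \frac{1}{2} \left(-2\right) = 14 \left(- \frac{1}{2}\right) = -7$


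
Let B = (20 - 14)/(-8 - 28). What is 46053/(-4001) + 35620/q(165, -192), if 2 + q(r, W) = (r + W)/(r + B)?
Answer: -7052325080/428107 ≈ -16473.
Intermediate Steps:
B = -⅙ (B = 6/(-36) = 6*(-1/36) = -⅙ ≈ -0.16667)
q(r, W) = -2 + (W + r)/(-⅙ + r) (q(r, W) = -2 + (r + W)/(r - ⅙) = -2 + (W + r)/(-⅙ + r))
46053/(-4001) + 35620/q(165, -192) = 46053/(-4001) + 35620/((2*(1 - 3*165 + 3*(-192))/(-1 + 6*165))) = 46053*(-1/4001) + 35620/((2*(1 - 495 - 576)/(-1 + 990))) = -46053/4001 + 35620/((2*(-1070)/989)) = -46053/4001 + 35620/((2*(1/989)*(-1070))) = -46053/4001 + 35620/(-2140/989) = -46053/4001 + 35620*(-989/2140) = -46053/4001 - 1761409/107 = -7052325080/428107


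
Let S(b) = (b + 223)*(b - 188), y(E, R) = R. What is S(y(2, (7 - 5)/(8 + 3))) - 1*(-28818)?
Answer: -1585052/121 ≈ -13100.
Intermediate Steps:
S(b) = (-188 + b)*(223 + b) (S(b) = (223 + b)*(-188 + b) = (-188 + b)*(223 + b))
S(y(2, (7 - 5)/(8 + 3))) - 1*(-28818) = (-41924 + ((7 - 5)/(8 + 3))**2 + 35*((7 - 5)/(8 + 3))) - 1*(-28818) = (-41924 + (2/11)**2 + 35*(2/11)) + 28818 = (-41924 + 4/121 + 70/11) + 28818 = -5072030/121 + 28818 = -1585052/121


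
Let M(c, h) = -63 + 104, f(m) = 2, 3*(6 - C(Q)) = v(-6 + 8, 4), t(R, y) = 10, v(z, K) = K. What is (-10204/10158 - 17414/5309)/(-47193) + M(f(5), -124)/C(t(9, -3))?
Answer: 156522985594865/17815440276522 ≈ 8.7858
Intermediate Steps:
C(Q) = 14/3 (C(Q) = 6 - ⅓*4 = 6 - 4/3 = 14/3)
M(c, h) = 41
(-10204/10158 - 17414/5309)/(-47193) + M(f(5), -124)/C(t(9, -3)) = (-10204/10158 - 17414/5309)/(-47193) + 41/(14/3) = (-10204*1/10158 - 17414*1/5309)*(-1/47193) + 41*(3/14) = (-5102/5079 - 17414/5309)*(-1/47193) + 123/14 = -115532224/26964411*(-1/47193) + 123/14 = 115532224/1272531448323 + 123/14 = 156522985594865/17815440276522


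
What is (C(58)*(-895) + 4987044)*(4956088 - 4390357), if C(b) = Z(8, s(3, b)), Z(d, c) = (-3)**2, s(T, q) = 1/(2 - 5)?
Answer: 2816768425959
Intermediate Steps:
s(T, q) = -1/3 (s(T, q) = 1/(-3) = -1/3)
Z(d, c) = 9
C(b) = 9
(C(58)*(-895) + 4987044)*(4956088 - 4390357) = (9*(-895) + 4987044)*(4956088 - 4390357) = (-8055 + 4987044)*565731 = 4978989*565731 = 2816768425959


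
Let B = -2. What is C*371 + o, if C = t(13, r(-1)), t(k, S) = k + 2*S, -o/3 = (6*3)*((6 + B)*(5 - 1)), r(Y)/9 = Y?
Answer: -2719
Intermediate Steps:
r(Y) = 9*Y
o = -864 (o = -3*6*3*(6 - 2)*(5 - 1) = -54*4*4 = -54*16 = -3*288 = -864)
C = -5 (C = 13 + 2*(9*(-1)) = 13 + 2*(-9) = 13 - 18 = -5)
C*371 + o = -5*371 - 864 = -1855 - 864 = -2719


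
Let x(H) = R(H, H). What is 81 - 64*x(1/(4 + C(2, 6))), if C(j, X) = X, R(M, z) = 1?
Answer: 17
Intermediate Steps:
x(H) = 1
81 - 64*x(1/(4 + C(2, 6))) = 81 - 64*1 = 81 - 64 = 17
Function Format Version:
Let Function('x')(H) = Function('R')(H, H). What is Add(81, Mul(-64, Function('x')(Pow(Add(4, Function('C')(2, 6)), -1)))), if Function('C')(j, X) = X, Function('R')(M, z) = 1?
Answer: 17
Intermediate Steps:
Function('x')(H) = 1
Add(81, Mul(-64, Function('x')(Pow(Add(4, Function('C')(2, 6)), -1)))) = Add(81, Mul(-64, 1)) = Add(81, -64) = 17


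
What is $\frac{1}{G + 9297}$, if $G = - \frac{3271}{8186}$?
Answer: $\frac{8186}{76101971} \approx 0.00010757$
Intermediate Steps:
$G = - \frac{3271}{8186}$ ($G = \left(-3271\right) \frac{1}{8186} = - \frac{3271}{8186} \approx -0.39958$)
$\frac{1}{G + 9297} = \frac{1}{- \frac{3271}{8186} + 9297} = \frac{1}{\frac{76101971}{8186}} = \frac{8186}{76101971}$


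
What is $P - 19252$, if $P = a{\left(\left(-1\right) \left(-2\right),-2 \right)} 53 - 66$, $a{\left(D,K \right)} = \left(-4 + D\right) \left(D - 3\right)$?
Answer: $-19212$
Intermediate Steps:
$a{\left(D,K \right)} = \left(-4 + D\right) \left(-3 + D\right)$
$P = 40$ ($P = \left(12 + \left(\left(-1\right) \left(-2\right)\right)^{2} - 7 \left(\left(-1\right) \left(-2\right)\right)\right) 53 - 66 = \left(12 + 2^{2} - 14\right) 53 - 66 = \left(12 + 4 - 14\right) 53 - 66 = 2 \cdot 53 - 66 = 106 - 66 = 40$)
$P - 19252 = 40 - 19252 = -19212$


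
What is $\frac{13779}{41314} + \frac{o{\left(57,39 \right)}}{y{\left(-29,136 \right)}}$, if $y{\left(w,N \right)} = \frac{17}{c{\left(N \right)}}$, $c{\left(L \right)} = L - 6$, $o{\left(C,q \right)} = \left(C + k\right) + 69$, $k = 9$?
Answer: $\frac{725294943}{702338} \approx 1032.7$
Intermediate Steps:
$o{\left(C,q \right)} = 78 + C$ ($o{\left(C,q \right)} = \left(C + 9\right) + 69 = \left(9 + C\right) + 69 = 78 + C$)
$c{\left(L \right)} = -6 + L$ ($c{\left(L \right)} = L - 6 = -6 + L$)
$y{\left(w,N \right)} = \frac{17}{-6 + N}$
$\frac{13779}{41314} + \frac{o{\left(57,39 \right)}}{y{\left(-29,136 \right)}} = \frac{13779}{41314} + \frac{78 + 57}{17 \frac{1}{-6 + 136}} = 13779 \cdot \frac{1}{41314} + \frac{135}{17 \cdot \frac{1}{130}} = \frac{13779}{41314} + \frac{135}{17 \cdot \frac{1}{130}} = \frac{13779}{41314} + \frac{135}{\frac{17}{130}} = \frac{13779}{41314} + 135 \cdot \frac{130}{17} = \frac{13779}{41314} + \frac{17550}{17} = \frac{725294943}{702338}$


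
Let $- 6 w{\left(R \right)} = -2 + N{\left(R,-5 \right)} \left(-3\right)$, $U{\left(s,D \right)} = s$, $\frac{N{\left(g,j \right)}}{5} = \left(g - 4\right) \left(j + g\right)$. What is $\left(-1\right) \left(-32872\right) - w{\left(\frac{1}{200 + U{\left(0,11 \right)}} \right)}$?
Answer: $\frac{1575445397}{48000} \approx 32822.0$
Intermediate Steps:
$N{\left(g,j \right)} = 5 \left(-4 + g\right) \left(g + j\right)$ ($N{\left(g,j \right)} = 5 \left(g - 4\right) \left(j + g\right) = 5 \left(-4 + g\right) \left(g + j\right)$)
$w{\left(R \right)} = \frac{151}{3} - \frac{45 R}{2} + \frac{5 R^{2}}{2}$ ($w{\left(R \right)} = - \frac{-2 + \left(- 20 R - -100 + 5 R^{2} + 5 R \left(-5\right)\right) \left(-3\right)}{6} = - \frac{-2 + \left(- 20 R + 100 + 5 R^{2} - 25 R\right) \left(-3\right)}{6} = - \frac{-2 + \left(100 - 45 R + 5 R^{2}\right) \left(-3\right)}{6} = - \frac{-2 - \left(300 - 135 R + 15 R^{2}\right)}{6} = - \frac{-302 - 15 R^{2} + 135 R}{6} = \frac{151}{3} - \frac{45 R}{2} + \frac{5 R^{2}}{2}$)
$\left(-1\right) \left(-32872\right) - w{\left(\frac{1}{200 + U{\left(0,11 \right)}} \right)} = \left(-1\right) \left(-32872\right) - \left(\frac{151}{3} - \frac{45}{2 \left(200 + 0\right)} + \frac{5 \left(\frac{1}{200 + 0}\right)^{2}}{2}\right) = 32872 - \left(\frac{151}{3} - \frac{45}{2 \cdot 200} + \frac{5 \left(\frac{1}{200}\right)^{2}}{2}\right) = 32872 - \left(\frac{151}{3} - \frac{9}{80} + \frac{5}{2 \cdot 40000}\right) = 32872 - \left(\frac{151}{3} - \frac{9}{80} + \frac{5}{2} \cdot \frac{1}{40000}\right) = 32872 - \left(\frac{151}{3} - \frac{9}{80} + \frac{1}{16000}\right) = 32872 - \frac{2410603}{48000} = \frac{1575445397}{48000}$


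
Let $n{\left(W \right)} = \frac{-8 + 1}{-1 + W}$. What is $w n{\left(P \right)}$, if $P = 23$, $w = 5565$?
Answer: $- \frac{38955}{22} \approx -1770.7$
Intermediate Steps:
$n{\left(W \right)} = - \frac{7}{-1 + W}$
$w n{\left(P \right)} = 5565 \left(- \frac{7}{-1 + 23}\right) = 5565 \left(- \frac{7}{22}\right) = - \frac{38955}{22}$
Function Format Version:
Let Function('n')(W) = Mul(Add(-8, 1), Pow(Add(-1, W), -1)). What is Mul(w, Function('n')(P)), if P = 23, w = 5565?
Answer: Rational(-38955, 22) ≈ -1770.7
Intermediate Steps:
Function('n')(W) = Mul(-7, Pow(Add(-1, W), -1))
Mul(w, Function('n')(P)) = Mul(5565, Mul(-7, Pow(Add(-1, 23), -1))) = Mul(5565, Mul(-7, Pow(22, -1))) = Mul(5565, Mul(-7, Rational(1, 22))) = Mul(5565, Rational(-7, 22)) = Rational(-38955, 22)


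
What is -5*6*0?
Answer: 0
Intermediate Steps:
-5*6*0 = -30*0 = 0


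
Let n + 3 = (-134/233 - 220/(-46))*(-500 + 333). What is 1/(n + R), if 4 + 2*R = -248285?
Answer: -10718/1338143937 ≈ -8.0096e-6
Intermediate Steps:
R = -248289/2 (R = -2 + (½)*(-248285) = -2 - 248285/2 = -248289/2 ≈ -1.2414e+5)
n = -3781593/5359 (n = -3 + (-134/233 - 220/(-46))*(-500 + 333) = -3 + (-134*1/233 - 220*(-1/46))*(-167) = -3 + (-134/233 + 110/23)*(-167) = -3 + (22548/5359)*(-167) = -3 - 3765516/5359 = -3781593/5359 ≈ -705.65)
1/(n + R) = 1/(-3781593/5359 - 248289/2) = 1/(-1338143937/10718) = -10718/1338143937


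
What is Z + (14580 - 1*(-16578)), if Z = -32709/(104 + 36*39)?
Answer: 46953555/1508 ≈ 31136.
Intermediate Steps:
Z = -32709/1508 (Z = -32709/(104 + 1404) = -32709/1508 ≈ -21.690)
Z + (14580 - 1*(-16578)) = -32709/1508 + (14580 - 1*(-16578)) = -32709/1508 + (14580 + 16578) = -32709/1508 + 31158 = 46953555/1508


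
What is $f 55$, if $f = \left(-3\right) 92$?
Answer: $-15180$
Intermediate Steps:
$f = -276$
$f 55 = \left(-276\right) 55 = -15180$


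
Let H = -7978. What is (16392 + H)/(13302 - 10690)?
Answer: 4207/1306 ≈ 3.2213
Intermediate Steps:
(16392 + H)/(13302 - 10690) = (16392 - 7978)/(13302 - 10690) = 8414/2612 = 8414*(1/2612) = 4207/1306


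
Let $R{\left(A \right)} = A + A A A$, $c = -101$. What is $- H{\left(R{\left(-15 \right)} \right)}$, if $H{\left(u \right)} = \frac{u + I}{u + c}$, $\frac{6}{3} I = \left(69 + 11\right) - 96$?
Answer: $- \frac{3398}{3491} \approx -0.97336$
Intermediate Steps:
$R{\left(A \right)} = A + A^{3}$ ($R{\left(A \right)} = A + A A^{2} = A + A^{3}$)
$I = -8$ ($I = \frac{\left(69 + 11\right) - 96}{2} = \frac{80 - 96}{2} = \frac{1}{2} \left(-16\right) = -8$)
$H{\left(u \right)} = \frac{-8 + u}{-101 + u}$ ($H{\left(u \right)} = \frac{u - 8}{u - 101} = \frac{-8 + u}{-101 + u}$)
$- H{\left(R{\left(-15 \right)} \right)} = - \frac{-8 + \left(-15 + \left(-15\right)^{3}\right)}{-101 + \left(-15 + \left(-15\right)^{3}\right)} = - \frac{-8 - 3390}{-101 - 3390} = - \frac{-3398}{-3491} = - \frac{\left(-1\right) \left(-3398\right)}{3491} = \left(-1\right) \frac{3398}{3491} = - \frac{3398}{3491}$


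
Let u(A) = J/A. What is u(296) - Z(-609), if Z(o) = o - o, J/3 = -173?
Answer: -519/296 ≈ -1.7534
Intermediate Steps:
J = -519 (J = 3*(-173) = -519)
u(A) = -519/A
Z(o) = 0
u(296) - Z(-609) = -519/296 - 1*0 = -519*1/296 + 0 = -519/296 + 0 = -519/296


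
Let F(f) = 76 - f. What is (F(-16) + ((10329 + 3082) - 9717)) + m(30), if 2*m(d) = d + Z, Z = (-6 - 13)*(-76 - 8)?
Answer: 4599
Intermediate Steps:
Z = 1596 (Z = -19*(-84) = 1596)
m(d) = 798 + d/2 (m(d) = (d + 1596)/2 = (1596 + d)/2 = 798 + d/2)
(F(-16) + ((10329 + 3082) - 9717)) + m(30) = ((76 - 1*(-16)) + ((10329 + 3082) - 9717)) + (798 + (½)*30) = ((76 + 16) + (13411 - 9717)) + (798 + 15) = (92 + 3694) + 813 = 3786 + 813 = 4599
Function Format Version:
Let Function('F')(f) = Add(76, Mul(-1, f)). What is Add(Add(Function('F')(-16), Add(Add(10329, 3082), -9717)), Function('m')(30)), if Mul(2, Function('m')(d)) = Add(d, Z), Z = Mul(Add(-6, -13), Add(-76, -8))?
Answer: 4599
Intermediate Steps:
Z = 1596 (Z = Mul(-19, -84) = 1596)
Function('m')(d) = Add(798, Mul(Rational(1, 2), d)) (Function('m')(d) = Mul(Rational(1, 2), Add(d, 1596)) = Mul(Rational(1, 2), Add(1596, d)) = Add(798, Mul(Rational(1, 2), d)))
Add(Add(Function('F')(-16), Add(Add(10329, 3082), -9717)), Function('m')(30)) = Add(Add(Add(76, Mul(-1, -16)), Add(Add(10329, 3082), -9717)), Add(798, Mul(Rational(1, 2), 30))) = Add(Add(Add(76, 16), Add(13411, -9717)), Add(798, 15)) = Add(Add(92, 3694), 813) = Add(3786, 813) = 4599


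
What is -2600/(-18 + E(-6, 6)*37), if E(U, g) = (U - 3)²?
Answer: -2600/2979 ≈ -0.87278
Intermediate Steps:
E(U, g) = (-3 + U)²
-2600/(-18 + E(-6, 6)*37) = -2600/(-18 + (-3 - 6)²*37) = -2600/(-18 + (-9)²*37) = -2600/(-18 + 81*37) = -2600/(-18 + 2997) = -2600/2979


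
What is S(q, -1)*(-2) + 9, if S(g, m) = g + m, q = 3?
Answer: 5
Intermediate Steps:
S(q, -1)*(-2) + 9 = (3 - 1)*(-2) + 9 = 2*(-2) + 9 = -4 + 9 = 5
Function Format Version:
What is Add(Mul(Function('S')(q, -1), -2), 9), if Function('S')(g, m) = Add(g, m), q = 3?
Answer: 5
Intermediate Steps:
Add(Mul(Function('S')(q, -1), -2), 9) = Add(Mul(Add(3, -1), -2), 9) = Add(Mul(2, -2), 9) = Add(-4, 9) = 5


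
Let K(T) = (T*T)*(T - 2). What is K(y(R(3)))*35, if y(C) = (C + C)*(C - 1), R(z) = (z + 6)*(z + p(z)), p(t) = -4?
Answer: 201852000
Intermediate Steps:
R(z) = (-4 + z)*(6 + z) (R(z) = (z + 6)*(z - 4) = (6 + z)*(-4 + z) = (-4 + z)*(6 + z))
y(C) = 2*C*(-1 + C) (y(C) = (2*C)*(-1 + C) = 2*C*(-1 + C))
K(T) = T**2*(-2 + T)
K(y(R(3)))*35 = ((2*(-24 + 3**2 + 2*3)*(-1 + (-24 + 3**2 + 2*3)))**2*(-2 + 2*(-24 + 3**2 + 2*3)*(-1 + (-24 + 3**2 + 2*3))))*35 = ((2*(-24 + 9 + 6)*(-1 + (-24 + 9 + 6)))**2*(-2 + 2*(-24 + 9 + 6)*(-1 + (-24 + 9 + 6))))*35 = ((2*(-9)*(-1 - 9))**2*(-2 + 2*(-9)*(-1 - 9)))*35 = ((2*(-9)*(-10))**2*(-2 + 2*(-9)*(-10)))*35 = (180**2*(-2 + 180))*35 = (32400*178)*35 = 5767200*35 = 201852000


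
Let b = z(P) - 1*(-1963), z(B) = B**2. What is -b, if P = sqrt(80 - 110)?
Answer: -1933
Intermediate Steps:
P = I*sqrt(30) (P = sqrt(-30) = I*sqrt(30) ≈ 5.4772*I)
b = 1933 (b = (I*sqrt(30))**2 - 1*(-1963) = -30 + 1963 = 1933)
-b = -1*1933 = -1933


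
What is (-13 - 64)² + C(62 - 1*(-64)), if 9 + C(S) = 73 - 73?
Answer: 5920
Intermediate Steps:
C(S) = -9 (C(S) = -9 + (73 - 73) = -9 + 0 = -9)
(-13 - 64)² + C(62 - 1*(-64)) = (-13 - 64)² - 9 = (-77)² - 9 = 5929 - 9 = 5920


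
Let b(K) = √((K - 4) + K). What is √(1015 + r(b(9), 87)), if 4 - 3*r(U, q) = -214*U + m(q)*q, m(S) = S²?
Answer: √(-1966362 + 642*√14)/3 ≈ 467.14*I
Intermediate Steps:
b(K) = √(-4 + 2*K) (b(K) = √((-4 + K) + K) = √(-4 + 2*K))
r(U, q) = 4/3 - q³/3 + 214*U/3 (r(U, q) = 4/3 - (-214*U + q²*q)/3 = 4/3 - (-214*U + q³)/3 = 4/3 - (q³ - 214*U)/3 = 4/3 + (-q³/3 + 214*U/3) = 4/3 - q³/3 + 214*U/3)
√(1015 + r(b(9), 87)) = √(1015 + (4/3 - ⅓*87³ + 214*√(-4 + 2*9)/3)) = √(1015 + (4/3 - ⅓*658503 + 214*√(-4 + 18)/3)) = √(1015 + (4/3 - 219501 + 214*√14/3)) = √(1015 + (-658499/3 + 214*√14/3)) = √(-655454/3 + 214*√14/3)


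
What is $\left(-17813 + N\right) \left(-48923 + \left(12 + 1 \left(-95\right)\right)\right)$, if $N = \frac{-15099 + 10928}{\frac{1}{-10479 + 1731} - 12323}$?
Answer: $\frac{94102962996904742}{107801605} \approx 8.7293 \cdot 10^{8}$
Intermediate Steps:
$N = \frac{36487908}{107801605}$ ($N = - \frac{4171}{\frac{1}{-8748} - 12323} = - \frac{4171}{- \frac{1}{8748} - 12323} = - \frac{4171}{- \frac{107801605}{8748}} = \left(-4171\right) \left(- \frac{8748}{107801605}\right) = \frac{36487908}{107801605} \approx 0.33847$)
$\left(-17813 + N\right) \left(-48923 + \left(12 + 1 \left(-95\right)\right)\right) = \left(-17813 + \frac{36487908}{107801605}\right) \left(-48923 + \left(12 + 1 \left(-95\right)\right)\right) = - \frac{1920233501957 \left(-48923 + \left(12 - 95\right)\right)}{107801605} = - \frac{1920233501957 \left(-48923 - 83\right)}{107801605} = \left(- \frac{1920233501957}{107801605}\right) \left(-49006\right) = \frac{94102962996904742}{107801605}$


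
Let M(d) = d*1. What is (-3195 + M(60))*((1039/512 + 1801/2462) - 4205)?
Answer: 8303215833825/630272 ≈ 1.3174e+7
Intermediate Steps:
M(d) = d
(-3195 + M(60))*((1039/512 + 1801/2462) - 4205) = (-3195 + 60)*((1039/512 + 1801/2462) - 4205) = -3135*((1039*(1/512) + 1801*(1/2462)) - 4205) = -3135*((1039/512 + 1801/2462) - 4205) = -3135*(1740065/630272 - 4205) = -3135*(-2648553695/630272) = 8303215833825/630272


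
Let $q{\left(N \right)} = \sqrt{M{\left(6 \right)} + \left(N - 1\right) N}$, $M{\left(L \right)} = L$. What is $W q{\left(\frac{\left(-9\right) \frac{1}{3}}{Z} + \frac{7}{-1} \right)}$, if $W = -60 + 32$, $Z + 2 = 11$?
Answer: $- \frac{56 \sqrt{151}}{3} \approx -229.38$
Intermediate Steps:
$Z = 9$ ($Z = -2 + 11 = 9$)
$W = -28$
$q{\left(N \right)} = \sqrt{6 + N \left(-1 + N\right)}$ ($q{\left(N \right)} = \sqrt{6 + \left(N - 1\right) N} = \sqrt{6 + \left(-1 + N\right) N} = \sqrt{6 + N \left(-1 + N\right)}$)
$W q{\left(\frac{\left(-9\right) \frac{1}{3}}{Z} + \frac{7}{-1} \right)} = - 28 \sqrt{6 + \left(\frac{\left(-9\right) \frac{1}{3}}{9} + \frac{7}{-1}\right)^{2} - \left(\frac{\left(-9\right) \frac{1}{3}}{9} + \frac{7}{-1}\right)} = - 28 \sqrt{6 + \left(\left(-9\right) \frac{1}{3} \cdot \frac{1}{9} + 7 \left(-1\right)\right)^{2} - \left(\left(-9\right) \frac{1}{3} \cdot \frac{1}{9} + 7 \left(-1\right)\right)} = - 28 \sqrt{6 + \left(\left(-3\right) \frac{1}{9} - 7\right)^{2} - \left(\left(-3\right) \frac{1}{9} - 7\right)} = - 28 \sqrt{6 + \left(- \frac{1}{3} - 7\right)^{2} - \left(- \frac{1}{3} - 7\right)} = - 28 \sqrt{6 + \left(- \frac{22}{3}\right)^{2} - - \frac{22}{3}} = - 28 \sqrt{6 + \frac{484}{9} + \frac{22}{3}} = - 28 \sqrt{\frac{604}{9}} = - 28 \frac{2 \sqrt{151}}{3} = - \frac{56 \sqrt{151}}{3}$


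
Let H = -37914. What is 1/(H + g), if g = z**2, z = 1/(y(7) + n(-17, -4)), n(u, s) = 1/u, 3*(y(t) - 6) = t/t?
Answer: -102400/3882390999 ≈ -2.6375e-5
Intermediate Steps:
y(t) = 19/3 (y(t) = 6 + (t/t)/3 = 6 + (1/3)*1 = 6 + 1/3 = 19/3)
z = 51/320 (z = 1/(19/3 + 1/(-17)) = 1/(19/3 - 1/17) = 1/(320/51) = 51/320 ≈ 0.15937)
g = 2601/102400 (g = (51/320)**2 = 2601/102400 ≈ 0.025400)
1/(H + g) = 1/(-37914 + 2601/102400) = 1/(-3882390999/102400) = -102400/3882390999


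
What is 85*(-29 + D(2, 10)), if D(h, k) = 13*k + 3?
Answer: 8840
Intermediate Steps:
D(h, k) = 3 + 13*k
85*(-29 + D(2, 10)) = 85*(-29 + (3 + 13*10)) = 85*(-29 + (3 + 130)) = 85*(-29 + 133) = 85*104 = 8840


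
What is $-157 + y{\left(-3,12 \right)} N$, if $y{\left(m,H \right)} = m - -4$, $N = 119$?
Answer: $-38$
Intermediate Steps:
$y{\left(m,H \right)} = 4 + m$ ($y{\left(m,H \right)} = m + 4 = 4 + m$)
$-157 + y{\left(-3,12 \right)} N = -157 + \left(4 - 3\right) 119 = -157 + 1 \cdot 119 = -157 + 119 = -38$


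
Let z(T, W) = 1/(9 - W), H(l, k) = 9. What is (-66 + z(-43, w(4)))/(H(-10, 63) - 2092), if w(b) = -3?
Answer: 791/24996 ≈ 0.031645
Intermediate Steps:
(-66 + z(-43, w(4)))/(H(-10, 63) - 2092) = (-66 - 1/(-9 - 3))/(9 - 2092) = (-66 - 1/(-12))/(-2083) = (-66 - 1*(-1/12))*(-1/2083) = (-66 + 1/12)*(-1/2083) = -791/12*(-1/2083) = 791/24996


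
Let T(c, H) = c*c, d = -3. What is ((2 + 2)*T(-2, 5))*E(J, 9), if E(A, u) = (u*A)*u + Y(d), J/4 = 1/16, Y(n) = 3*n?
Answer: 180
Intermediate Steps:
J = ¼ (J = 4/16 = 4*(1/16) = ¼ ≈ 0.25000)
T(c, H) = c²
E(A, u) = -9 + A*u² (E(A, u) = (u*A)*u + 3*(-3) = (A*u)*u - 9 = A*u² - 9 = -9 + A*u²)
((2 + 2)*T(-2, 5))*E(J, 9) = ((2 + 2)*(-2)²)*(-9 + (¼)*9²) = (4*4)*(-9 + (¼)*81) = 16*(-9 + 81/4) = 16*(45/4) = 180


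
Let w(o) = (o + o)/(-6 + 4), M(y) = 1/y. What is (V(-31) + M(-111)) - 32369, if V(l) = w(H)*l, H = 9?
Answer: -3561991/111 ≈ -32090.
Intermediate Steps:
w(o) = -o (w(o) = (2*o)/(-2) = (2*o)*(-½) = -o)
V(l) = -9*l (V(l) = (-1*9)*l = -9*l)
(V(-31) + M(-111)) - 32369 = (-9*(-31) + 1/(-111)) - 32369 = (279 - 1/111) - 32369 = 30968/111 - 32369 = -3561991/111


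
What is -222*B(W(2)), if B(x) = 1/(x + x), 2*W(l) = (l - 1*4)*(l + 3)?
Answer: 111/5 ≈ 22.200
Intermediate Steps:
W(l) = (-4 + l)*(3 + l)/2 (W(l) = ((l - 1*4)*(l + 3))/2 = ((l - 4)*(3 + l))/2 = ((-4 + l)*(3 + l))/2 = (-4 + l)*(3 + l)/2)
B(x) = 1/(2*x)
-222*B(W(2)) = -111/(-6 + (1/2)*2**2 - 1/2*2) = -111/(-6 + (1/2)*4 - 1) = -111/(-6 + 2 - 1) = -111/(-5) = -111*(-1)/5 = -222*(-1/10) = 111/5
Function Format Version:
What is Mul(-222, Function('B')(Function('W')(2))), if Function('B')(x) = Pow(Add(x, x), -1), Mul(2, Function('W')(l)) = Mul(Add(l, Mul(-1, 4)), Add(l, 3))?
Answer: Rational(111, 5) ≈ 22.200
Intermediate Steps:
Function('W')(l) = Mul(Rational(1, 2), Add(-4, l), Add(3, l)) (Function('W')(l) = Mul(Rational(1, 2), Mul(Add(l, Mul(-1, 4)), Add(l, 3))) = Mul(Rational(1, 2), Mul(Add(l, -4), Add(3, l))) = Mul(Rational(1, 2), Mul(Add(-4, l), Add(3, l))) = Mul(Rational(1, 2), Add(-4, l), Add(3, l)))
Function('B')(x) = Mul(Rational(1, 2), Pow(x, -1)) (Function('B')(x) = Pow(Mul(2, x), -1) = Mul(Rational(1, 2), Pow(x, -1)))
Mul(-222, Function('B')(Function('W')(2))) = Mul(-222, Mul(Rational(1, 2), Pow(Add(-6, Mul(Rational(1, 2), Pow(2, 2)), Mul(Rational(-1, 2), 2)), -1))) = Mul(-222, Mul(Rational(1, 2), Pow(Add(-6, Mul(Rational(1, 2), 4), -1), -1))) = Mul(-222, Mul(Rational(1, 2), Pow(Add(-6, 2, -1), -1))) = Mul(-222, Mul(Rational(1, 2), Pow(-5, -1))) = Mul(-222, Mul(Rational(1, 2), Rational(-1, 5))) = Mul(-222, Rational(-1, 10)) = Rational(111, 5)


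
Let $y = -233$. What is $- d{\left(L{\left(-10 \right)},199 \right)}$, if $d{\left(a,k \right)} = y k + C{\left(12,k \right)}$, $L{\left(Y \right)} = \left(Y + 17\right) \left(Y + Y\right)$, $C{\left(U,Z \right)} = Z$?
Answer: $46168$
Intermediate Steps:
$L{\left(Y \right)} = 2 Y \left(17 + Y\right)$ ($L{\left(Y \right)} = \left(17 + Y\right) 2 Y = 2 Y \left(17 + Y\right)$)
$d{\left(a,k \right)} = - 232 k$ ($d{\left(a,k \right)} = - 233 k + k = - 232 k$)
$- d{\left(L{\left(-10 \right)},199 \right)} = - \left(-232\right) 199 = \left(-1\right) \left(-46168\right) = 46168$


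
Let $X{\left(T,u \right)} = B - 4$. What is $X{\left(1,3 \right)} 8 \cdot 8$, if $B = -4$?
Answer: $-512$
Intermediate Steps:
$X{\left(T,u \right)} = -8$ ($X{\left(T,u \right)} = -4 - 4 = -8$)
$X{\left(1,3 \right)} 8 \cdot 8 = \left(-8\right) 8 \cdot 8 = \left(-64\right) 8 = -512$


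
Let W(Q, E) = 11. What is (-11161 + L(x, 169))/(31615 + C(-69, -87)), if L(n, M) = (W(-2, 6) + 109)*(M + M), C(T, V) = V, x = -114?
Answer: 29399/31528 ≈ 0.93247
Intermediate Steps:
L(n, M) = 240*M (L(n, M) = (11 + 109)*(M + M) = 120*(2*M) = 240*M)
(-11161 + L(x, 169))/(31615 + C(-69, -87)) = (-11161 + 240*169)/(31615 - 87) = (-11161 + 40560)/31528 = 29399*(1/31528) = 29399/31528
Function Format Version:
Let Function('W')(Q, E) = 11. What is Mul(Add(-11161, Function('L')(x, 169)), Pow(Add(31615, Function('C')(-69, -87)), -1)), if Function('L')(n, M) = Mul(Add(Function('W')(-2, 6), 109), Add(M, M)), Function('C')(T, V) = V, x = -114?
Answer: Rational(29399, 31528) ≈ 0.93247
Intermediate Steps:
Function('L')(n, M) = Mul(240, M) (Function('L')(n, M) = Mul(Add(11, 109), Add(M, M)) = Mul(120, Mul(2, M)) = Mul(240, M))
Mul(Add(-11161, Function('L')(x, 169)), Pow(Add(31615, Function('C')(-69, -87)), -1)) = Mul(Add(-11161, Mul(240, 169)), Pow(Add(31615, -87), -1)) = Mul(Add(-11161, 40560), Pow(31528, -1)) = Mul(29399, Rational(1, 31528)) = Rational(29399, 31528)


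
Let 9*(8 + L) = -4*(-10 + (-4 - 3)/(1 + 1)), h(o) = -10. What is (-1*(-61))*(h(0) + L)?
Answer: -732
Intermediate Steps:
L = -2 (L = -8 + (-4*(-10 + (-4 - 3)/(1 + 1)))/9 = -8 + (-4*(-10 - 7/2))/9 = -8 + (-4*(-27/2))/9 = -8 + (1/9)*54 = -8 + 6 = -2)
(-1*(-61))*(h(0) + L) = (-1*(-61))*(-10 - 2) = 61*(-12) = -732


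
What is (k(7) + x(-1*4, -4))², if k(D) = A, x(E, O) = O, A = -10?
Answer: 196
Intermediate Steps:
k(D) = -10
(k(7) + x(-1*4, -4))² = (-10 - 4)² = (-14)² = 196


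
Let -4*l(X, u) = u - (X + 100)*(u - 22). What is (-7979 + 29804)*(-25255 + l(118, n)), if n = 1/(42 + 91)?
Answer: -43878573225/76 ≈ -5.7735e+8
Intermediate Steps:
n = 1/133 ≈ 0.0075188
l(X, u) = -u/4 + (-22 + u)*(100 + X)/4 (l(X, u) = -(u - (X + 100)*(u - 22))/4 = -(u - (100 + X)*(-22 + u))/4 = -(u - (-22 + u)*(100 + X))/4 = -u/4 + (-22 + u)*(100 + X)/4)
(-7979 + 29804)*(-25255 + l(118, n)) = (-7979 + 29804)*(-25255 + (-550 - 11/2*118 + (99/4)*(1/133) + (¼)*118*(1/133))) = 21825*(-25255 + (-550 - 649 + 99/532 + 59/266)) = 21825*(-25255 - 91093/76) = 21825*(-2010473/76) = -43878573225/76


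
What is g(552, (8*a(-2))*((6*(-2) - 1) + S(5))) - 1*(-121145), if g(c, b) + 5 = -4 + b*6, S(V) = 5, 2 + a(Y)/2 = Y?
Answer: 124208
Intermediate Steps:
a(Y) = -4 + 2*Y
g(c, b) = -9 + 6*b (g(c, b) = -5 + (-4 + b*6) = -5 + (-4 + 6*b) = -9 + 6*b)
g(552, (8*a(-2))*((6*(-2) - 1) + S(5))) - 1*(-121145) = (-9 + 6*((8*(-4 + 2*(-2)))*((6*(-2) - 1) + 5))) - 1*(-121145) = (-9 + 6*((8*(-4 - 4))*((-12 - 1) + 5))) + 121145 = (-9 + 6*((8*(-8))*(-13 + 5))) + 121145 = (-9 + 6*(-64*(-8))) + 121145 = (-9 + 6*512) + 121145 = (-9 + 3072) + 121145 = 3063 + 121145 = 124208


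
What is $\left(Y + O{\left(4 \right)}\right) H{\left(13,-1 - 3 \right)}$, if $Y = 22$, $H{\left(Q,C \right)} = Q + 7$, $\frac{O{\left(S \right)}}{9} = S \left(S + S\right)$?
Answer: $6200$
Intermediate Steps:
$O{\left(S \right)} = 18 S^{2}$ ($O{\left(S \right)} = 9 S \left(S + S\right) = 9 S 2 S = 9 \cdot 2 S^{2} = 18 S^{2}$)
$H{\left(Q,C \right)} = 7 + Q$
$\left(Y + O{\left(4 \right)}\right) H{\left(13,-1 - 3 \right)} = \left(22 + 18 \cdot 4^{2}\right) \left(7 + 13\right) = \left(22 + 18 \cdot 16\right) 20 = \left(22 + 288\right) 20 = 310 \cdot 20 = 6200$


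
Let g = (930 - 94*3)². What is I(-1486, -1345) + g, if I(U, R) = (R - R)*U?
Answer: 419904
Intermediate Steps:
I(U, R) = 0 (I(U, R) = 0*U = 0)
g = 419904 (g = (930 - 282)² = 648² = 419904)
I(-1486, -1345) + g = 0 + 419904 = 419904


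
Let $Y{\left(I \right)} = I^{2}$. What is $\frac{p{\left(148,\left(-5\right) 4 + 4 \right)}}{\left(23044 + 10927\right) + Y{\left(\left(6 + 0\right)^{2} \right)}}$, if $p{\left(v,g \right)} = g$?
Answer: $- \frac{16}{35267} \approx -0.00045368$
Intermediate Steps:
$\frac{p{\left(148,\left(-5\right) 4 + 4 \right)}}{\left(23044 + 10927\right) + Y{\left(\left(6 + 0\right)^{2} \right)}} = \frac{\left(-5\right) 4 + 4}{\left(23044 + 10927\right) + \left(\left(6 + 0\right)^{2}\right)^{2}} = \frac{-20 + 4}{33971 + \left(6^{2}\right)^{2}} = - \frac{16}{33971 + 36^{2}} = - \frac{16}{33971 + 1296} = - \frac{16}{35267}$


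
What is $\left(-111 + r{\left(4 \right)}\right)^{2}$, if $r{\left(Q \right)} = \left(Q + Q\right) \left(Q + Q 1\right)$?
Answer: $2209$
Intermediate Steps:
$r{\left(Q \right)} = 4 Q^{2}$ ($r{\left(Q \right)} = 2 Q \left(Q + Q\right) = 2 Q 2 Q = 4 Q^{2}$)
$\left(-111 + r{\left(4 \right)}\right)^{2} = \left(-111 + 4 \cdot 4^{2}\right)^{2} = \left(-111 + 4 \cdot 16\right)^{2} = \left(-111 + 64\right)^{2} = \left(-47\right)^{2} = 2209$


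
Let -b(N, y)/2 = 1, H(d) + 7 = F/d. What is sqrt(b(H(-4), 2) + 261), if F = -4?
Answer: sqrt(259) ≈ 16.093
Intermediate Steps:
H(d) = -7 - 4/d
b(N, y) = -2 (b(N, y) = -2*1 = -2)
sqrt(b(H(-4), 2) + 261) = sqrt(-2 + 261) = sqrt(259)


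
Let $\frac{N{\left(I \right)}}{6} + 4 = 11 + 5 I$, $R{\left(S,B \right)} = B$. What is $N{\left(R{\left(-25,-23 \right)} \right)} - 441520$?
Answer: $-442168$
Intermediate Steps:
$N{\left(I \right)} = 42 + 30 I$ ($N{\left(I \right)} = -24 + 6 \left(11 + 5 I\right) = -24 + \left(66 + 30 I\right) = 42 + 30 I$)
$N{\left(R{\left(-25,-23 \right)} \right)} - 441520 = \left(42 + 30 \left(-23\right)\right) - 441520 = \left(42 - 690\right) - 441520 = -648 - 441520 = -442168$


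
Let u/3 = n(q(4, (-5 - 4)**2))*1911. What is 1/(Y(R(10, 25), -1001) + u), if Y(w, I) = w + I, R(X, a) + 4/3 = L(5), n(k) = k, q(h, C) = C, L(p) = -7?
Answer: 3/1390091 ≈ 2.1581e-6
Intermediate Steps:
R(X, a) = -25/3 (R(X, a) = -4/3 - 7 = -25/3)
Y(w, I) = I + w
u = 464373 (u = 3*((-5 - 4)**2*1911) = 3*((-9)**2*1911) = 3*(81*1911) = 3*154791 = 464373)
1/(Y(R(10, 25), -1001) + u) = 1/((-1001 - 25/3) + 464373) = 1/(-3028/3 + 464373) = 1/(1390091/3) = 3/1390091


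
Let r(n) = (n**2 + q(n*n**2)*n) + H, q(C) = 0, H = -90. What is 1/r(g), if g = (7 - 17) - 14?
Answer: 1/486 ≈ 0.0020576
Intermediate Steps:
g = -24 (g = -10 - 14 = -24)
r(n) = -90 + n**2 (r(n) = (n**2 + 0*n) - 90 = (n**2 + 0) - 90 = n**2 - 90 = -90 + n**2)
1/r(g) = 1/(-90 + (-24)**2) = 1/(-90 + 576) = 1/486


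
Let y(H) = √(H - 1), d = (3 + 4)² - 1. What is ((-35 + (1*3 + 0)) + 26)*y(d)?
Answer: -6*√47 ≈ -41.134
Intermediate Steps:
d = 48 (d = 7² - 1 = 49 - 1 = 48)
y(H) = √(-1 + H)
((-35 + (1*3 + 0)) + 26)*y(d) = ((-35 + (1*3 + 0)) + 26)*√(-1 + 48) = ((-35 + (3 + 0)) + 26)*√47 = ((-35 + 3) + 26)*√47 = (-32 + 26)*√47 = -6*√47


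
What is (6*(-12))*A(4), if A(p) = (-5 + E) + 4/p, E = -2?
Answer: 432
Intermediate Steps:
A(p) = -7 + 4/p (A(p) = (-5 - 2) + 4/p = -7 + 4/p)
(6*(-12))*A(4) = (6*(-12))*(-7 + 4/4) = -72*(-7 + 4*(¼)) = -72*(-7 + 1) = -72*(-6) = 432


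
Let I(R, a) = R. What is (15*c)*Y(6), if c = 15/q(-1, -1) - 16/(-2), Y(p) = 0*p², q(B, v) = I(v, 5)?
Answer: 0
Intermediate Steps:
q(B, v) = v
Y(p) = 0
c = -7 (c = 15/(-1) - 16/(-2) = 15*(-1) - 16*(-½) = -15 + 8 = -7)
(15*c)*Y(6) = (15*(-7))*0 = -105*0 = 0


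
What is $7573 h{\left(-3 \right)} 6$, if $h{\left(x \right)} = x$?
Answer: $-136314$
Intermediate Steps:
$7573 h{\left(-3 \right)} 6 = 7573 \left(\left(-3\right) 6\right) = 7573 \left(-18\right) = -136314$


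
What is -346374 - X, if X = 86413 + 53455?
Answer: -486242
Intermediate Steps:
X = 139868
-346374 - X = -346374 - 1*139868 = -346374 - 139868 = -486242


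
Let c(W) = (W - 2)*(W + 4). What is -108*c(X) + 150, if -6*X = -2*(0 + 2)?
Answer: 822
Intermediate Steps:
X = 2/3 (X = -(-1)*(0 + 2)/3 = -(-1)*2/3 = -1/6*(-4) = 2/3 ≈ 0.66667)
c(W) = (-2 + W)*(4 + W)
-108*c(X) + 150 = -108*(-8 + (2/3)**2 + 2*(2/3)) + 150 = -108*(-8 + 4/9 + 4/3) + 150 = -108*(-56/9) + 150 = 672 + 150 = 822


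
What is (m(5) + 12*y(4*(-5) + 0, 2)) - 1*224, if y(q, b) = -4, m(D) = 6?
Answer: -266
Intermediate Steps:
(m(5) + 12*y(4*(-5) + 0, 2)) - 1*224 = (6 + 12*(-4)) - 1*224 = (6 - 48) - 224 = -42 - 224 = -266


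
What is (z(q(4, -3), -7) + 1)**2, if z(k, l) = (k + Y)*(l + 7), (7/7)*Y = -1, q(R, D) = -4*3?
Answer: 1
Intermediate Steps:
q(R, D) = -12
Y = -1
z(k, l) = (-1 + k)*(7 + l) (z(k, l) = (k - 1)*(l + 7) = (-1 + k)*(7 + l))
(z(q(4, -3), -7) + 1)**2 = ((-7 - 1*(-7) + 7*(-12) - 12*(-7)) + 1)**2 = ((-7 + 7 - 84 + 84) + 1)**2 = (0 + 1)**2 = 1**2 = 1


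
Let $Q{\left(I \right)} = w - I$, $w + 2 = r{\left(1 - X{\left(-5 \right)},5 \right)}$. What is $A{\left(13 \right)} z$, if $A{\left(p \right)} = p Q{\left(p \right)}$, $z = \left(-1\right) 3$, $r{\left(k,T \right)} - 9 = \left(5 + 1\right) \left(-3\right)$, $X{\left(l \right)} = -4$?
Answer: $936$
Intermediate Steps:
$r{\left(k,T \right)} = -9$ ($r{\left(k,T \right)} = 9 + \left(5 + 1\right) \left(-3\right) = 9 + 6 \left(-3\right) = 9 - 18 = -9$)
$w = -11$ ($w = -2 - 9 = -11$)
$z = -3$
$Q{\left(I \right)} = -11 - I$
$A{\left(p \right)} = p \left(-11 - p\right)$
$A{\left(13 \right)} z = \left(-1\right) 13 \left(11 + 13\right) \left(-3\right) = \left(-1\right) 13 \cdot 24 \left(-3\right) = \left(-312\right) \left(-3\right) = 936$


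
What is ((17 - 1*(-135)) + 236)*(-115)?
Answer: -44620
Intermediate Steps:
((17 - 1*(-135)) + 236)*(-115) = ((17 + 135) + 236)*(-115) = (152 + 236)*(-115) = 388*(-115) = -44620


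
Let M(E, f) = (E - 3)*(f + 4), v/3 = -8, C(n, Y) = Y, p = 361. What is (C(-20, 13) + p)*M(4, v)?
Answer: -7480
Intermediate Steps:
v = -24 (v = 3*(-8) = -24)
M(E, f) = (-3 + E)*(4 + f)
(C(-20, 13) + p)*M(4, v) = (13 + 361)*(-12 - 3*(-24) + 4*4 + 4*(-24)) = 374*(-12 + 72 + 16 - 96) = 374*(-20) = -7480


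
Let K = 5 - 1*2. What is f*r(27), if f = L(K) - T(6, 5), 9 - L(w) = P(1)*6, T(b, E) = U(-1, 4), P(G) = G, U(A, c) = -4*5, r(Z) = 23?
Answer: 529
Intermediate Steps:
K = 3 (K = 5 - 2 = 3)
U(A, c) = -20
T(b, E) = -20
L(w) = 3 (L(w) = 9 - 6 = 3)
f = 23 (f = 3 - 1*(-20) = 3 + 20 = 23)
f*r(27) = 23*23 = 529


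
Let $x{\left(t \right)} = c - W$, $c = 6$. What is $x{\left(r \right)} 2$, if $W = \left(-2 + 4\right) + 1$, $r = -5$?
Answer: $6$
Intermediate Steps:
$W = 3$ ($W = 2 + 1 = 3$)
$x{\left(t \right)} = 3$ ($x{\left(t \right)} = 6 - 3 = 3$)
$x{\left(r \right)} 2 = 3 \cdot 2 = 6$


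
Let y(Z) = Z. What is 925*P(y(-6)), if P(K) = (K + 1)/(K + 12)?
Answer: -4625/6 ≈ -770.83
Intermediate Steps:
P(K) = (1 + K)/(12 + K)
925*P(y(-6)) = 925*((1 - 6)/(12 - 6)) = 925*(-5/6) = 925*((⅙)*(-5)) = 925*(-⅚) = -4625/6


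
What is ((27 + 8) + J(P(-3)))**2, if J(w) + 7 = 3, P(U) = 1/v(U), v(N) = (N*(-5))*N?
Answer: 961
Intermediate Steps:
v(N) = -5*N**2 (v(N) = (-5*N)*N = -5*N**2)
P(U) = -1/(5*U**2) (P(U) = 1/(-5*U**2) = -1/(5*U**2))
J(w) = -4 (J(w) = -7 + 3 = -4)
((27 + 8) + J(P(-3)))**2 = ((27 + 8) - 4)**2 = (35 - 4)**2 = 31**2 = 961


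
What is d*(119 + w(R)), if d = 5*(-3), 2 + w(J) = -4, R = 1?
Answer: -1695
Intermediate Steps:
w(J) = -6 (w(J) = -2 - 4 = -6)
d = -15
d*(119 + w(R)) = -15*(119 - 6) = -15*113 = -1695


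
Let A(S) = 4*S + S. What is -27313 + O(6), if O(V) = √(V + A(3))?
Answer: -27313 + √21 ≈ -27308.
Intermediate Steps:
A(S) = 5*S
O(V) = √(15 + V) (O(V) = √(V + 5*3) = √(V + 15) = √(15 + V))
-27313 + O(6) = -27313 + √(15 + 6) = -27313 + √21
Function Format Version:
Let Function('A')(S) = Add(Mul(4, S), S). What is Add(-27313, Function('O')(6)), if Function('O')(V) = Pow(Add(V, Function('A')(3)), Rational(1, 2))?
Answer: Add(-27313, Pow(21, Rational(1, 2))) ≈ -27308.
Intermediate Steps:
Function('A')(S) = Mul(5, S)
Function('O')(V) = Pow(Add(15, V), Rational(1, 2)) (Function('O')(V) = Pow(Add(V, Mul(5, 3)), Rational(1, 2)) = Pow(Add(V, 15), Rational(1, 2)) = Pow(Add(15, V), Rational(1, 2)))
Add(-27313, Function('O')(6)) = Add(-27313, Pow(Add(15, 6), Rational(1, 2))) = Add(-27313, Pow(21, Rational(1, 2)))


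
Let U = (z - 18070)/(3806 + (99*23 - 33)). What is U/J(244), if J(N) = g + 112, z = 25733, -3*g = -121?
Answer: 22989/2764850 ≈ 0.0083147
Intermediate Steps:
g = 121/3 (g = -⅓*(-121) = 121/3 ≈ 40.333)
J(N) = 457/3 (J(N) = 121/3 + 112 = 457/3)
U = 7663/6050 (U = (25733 - 18070)/(3806 + (99*23 - 33)) = 7663/(3806 + (2277 - 33)) = 7663/(3806 + 2244) = 7663/6050 ≈ 1.2666)
U/J(244) = 7663/(6050*(457/3)) = (7663/6050)*(3/457) = 22989/2764850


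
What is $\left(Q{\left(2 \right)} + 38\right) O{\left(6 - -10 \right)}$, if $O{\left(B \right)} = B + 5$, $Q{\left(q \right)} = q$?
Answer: $840$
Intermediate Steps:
$O{\left(B \right)} = 5 + B$
$\left(Q{\left(2 \right)} + 38\right) O{\left(6 - -10 \right)} = \left(2 + 38\right) \left(5 + \left(6 - -10\right)\right) = 40 \left(5 + \left(6 + 10\right)\right) = 40 \left(5 + 16\right) = 40 \cdot 21 = 840$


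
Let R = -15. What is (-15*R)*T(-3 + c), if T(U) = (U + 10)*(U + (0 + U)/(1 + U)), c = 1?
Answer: 0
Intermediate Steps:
T(U) = (10 + U)*(U + U/(1 + U))
(-15*R)*T(-3 + c) = (-15*(-15))*((-3 + 1)*(20 + (-3 + 1)² + 12*(-3 + 1))/(1 + (-3 + 1))) = 225*(-2*(20 + (-2)² + 12*(-2))/(1 - 2)) = 225*(-2*(20 + 4 - 24)/(-1)) = 225*(-2*(-1)*0) = 225*0 = 0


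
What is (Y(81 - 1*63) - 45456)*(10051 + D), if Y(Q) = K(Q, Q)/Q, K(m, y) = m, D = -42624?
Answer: 1480605715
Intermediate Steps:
Y(Q) = 1 (Y(Q) = Q/Q = 1)
(Y(81 - 1*63) - 45456)*(10051 + D) = (1 - 45456)*(10051 - 42624) = -45455*(-32573) = 1480605715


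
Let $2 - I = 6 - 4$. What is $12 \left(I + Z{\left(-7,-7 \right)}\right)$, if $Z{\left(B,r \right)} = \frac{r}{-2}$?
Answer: $42$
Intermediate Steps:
$I = 0$ ($I = 2 - \left(6 - 4\right) = 2 - 2 = 0$)
$Z{\left(B,r \right)} = - \frac{r}{2}$ ($Z{\left(B,r \right)} = r \left(- \frac{1}{2}\right) = - \frac{r}{2}$)
$12 \left(I + Z{\left(-7,-7 \right)}\right) = 12 \left(0 - - \frac{7}{2}\right) = 12 \left(0 + \frac{7}{2}\right) = 12 \cdot \frac{7}{2} = 42$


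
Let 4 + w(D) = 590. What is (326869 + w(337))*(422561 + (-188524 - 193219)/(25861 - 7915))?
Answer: 2483057852474165/17946 ≈ 1.3836e+11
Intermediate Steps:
w(D) = 586 (w(D) = -4 + 590 = 586)
(326869 + w(337))*(422561 + (-188524 - 193219)/(25861 - 7915)) = (326869 + 586)*(422561 + (-188524 - 193219)/(25861 - 7915)) = 327455*(422561 - 381743/17946) = 327455*(7582897963/17946) = 2483057852474165/17946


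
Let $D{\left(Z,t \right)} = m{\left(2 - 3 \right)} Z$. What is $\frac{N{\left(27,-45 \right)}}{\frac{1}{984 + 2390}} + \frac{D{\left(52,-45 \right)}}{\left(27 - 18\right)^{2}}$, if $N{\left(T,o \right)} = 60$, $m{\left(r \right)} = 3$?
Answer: $\frac{5465932}{27} \approx 2.0244 \cdot 10^{5}$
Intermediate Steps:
$D{\left(Z,t \right)} = 3 Z$
$\frac{N{\left(27,-45 \right)}}{\frac{1}{984 + 2390}} + \frac{D{\left(52,-45 \right)}}{\left(27 - 18\right)^{2}} = \frac{60}{\frac{1}{984 + 2390}} + \frac{3 \cdot 52}{\left(27 - 18\right)^{2}} = \frac{60}{\frac{1}{3374}} + \frac{156}{9^{2}} = 60 \frac{1}{\frac{1}{3374}} + \frac{156}{81} = 60 \cdot 3374 + 156 \cdot \frac{1}{81} = 202440 + \frac{52}{27} = \frac{5465932}{27}$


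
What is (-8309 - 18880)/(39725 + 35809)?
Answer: -9063/25178 ≈ -0.35996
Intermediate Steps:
(-8309 - 18880)/(39725 + 35809) = -27189/75534 = -27189*1/75534 = -9063/25178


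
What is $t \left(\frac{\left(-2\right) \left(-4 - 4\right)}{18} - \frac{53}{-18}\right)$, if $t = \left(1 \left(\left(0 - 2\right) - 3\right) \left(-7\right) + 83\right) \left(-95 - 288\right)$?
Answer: $- \frac{519731}{3} \approx -1.7324 \cdot 10^{5}$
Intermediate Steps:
$t = -45194$ ($t = \left(1 \left(-2 - 3\right) \left(-7\right) + 83\right) \left(-383\right) = \left(1 \left(-5\right) \left(-7\right) + 83\right) \left(-383\right) = \left(\left(-5\right) \left(-7\right) + 83\right) \left(-383\right) = \left(35 + 83\right) \left(-383\right) = 118 \left(-383\right) = -45194$)
$t \left(\frac{\left(-2\right) \left(-4 - 4\right)}{18} - \frac{53}{-18}\right) = - 45194 \left(\frac{\left(-2\right) \left(-4 - 4\right)}{18} - \frac{53}{-18}\right) = - 45194 \left(\left(-2\right) \left(-8\right) \frac{1}{18} - - \frac{53}{18}\right) = - 45194 \left(16 \cdot \frac{1}{18} + \frac{53}{18}\right) = - 45194 \left(\frac{8}{9} + \frac{53}{18}\right) = \left(-45194\right) \frac{23}{6} = - \frac{519731}{3}$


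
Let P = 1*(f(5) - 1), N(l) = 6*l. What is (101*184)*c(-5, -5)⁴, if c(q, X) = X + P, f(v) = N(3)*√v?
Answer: 55298847744 - 13294844928*√5 ≈ 2.5571e+10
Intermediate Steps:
f(v) = 18*√v (f(v) = (6*3)*√v = 18*√v)
P = -1 + 18*√5 (P = 1*(18*√5 - 1) = 1*(-1 + 18*√5) = -1 + 18*√5 ≈ 39.249)
c(q, X) = -1 + X + 18*√5 (c(q, X) = X + (-1 + 18*√5) = -1 + X + 18*√5)
(101*184)*c(-5, -5)⁴ = (101*184)*(-1 - 5 + 18*√5)⁴ = 18584*(-6 + 18*√5)⁴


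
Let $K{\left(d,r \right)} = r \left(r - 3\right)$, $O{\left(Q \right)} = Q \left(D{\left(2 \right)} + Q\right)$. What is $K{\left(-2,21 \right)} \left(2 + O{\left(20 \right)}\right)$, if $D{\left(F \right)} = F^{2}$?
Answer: $182196$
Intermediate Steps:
$O{\left(Q \right)} = Q \left(4 + Q\right)$ ($O{\left(Q \right)} = Q \left(2^{2} + Q\right) = Q \left(4 + Q\right)$)
$K{\left(d,r \right)} = r \left(-3 + r\right)$
$K{\left(-2,21 \right)} \left(2 + O{\left(20 \right)}\right) = 21 \left(-3 + 21\right) \left(2 + 20 \left(4 + 20\right)\right) = 21 \cdot 18 \left(2 + 20 \cdot 24\right) = 378 \left(2 + 480\right) = 378 \cdot 482 = 182196$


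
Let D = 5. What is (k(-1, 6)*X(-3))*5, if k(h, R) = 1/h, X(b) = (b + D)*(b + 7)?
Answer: -40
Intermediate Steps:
X(b) = (5 + b)*(7 + b) (X(b) = (b + 5)*(b + 7) = (5 + b)*(7 + b))
(k(-1, 6)*X(-3))*5 = ((35 + (-3)**2 + 12*(-3))/(-1))*5 = -(35 + 9 - 36)*5 = -1*8*5 = -8*5 = -40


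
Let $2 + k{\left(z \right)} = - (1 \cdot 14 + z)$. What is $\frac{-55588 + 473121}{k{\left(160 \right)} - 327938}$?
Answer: $- \frac{417533}{328114} \approx -1.2725$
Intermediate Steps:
$k{\left(z \right)} = -16 - z$ ($k{\left(z \right)} = -2 - \left(1 \cdot 14 + z\right) = -2 - \left(14 + z\right) = -16 - z$)
$\frac{-55588 + 473121}{k{\left(160 \right)} - 327938} = \frac{-55588 + 473121}{\left(-16 - 160\right) - 327938} = \frac{417533}{\left(-16 - 160\right) - 327938} = \frac{417533}{-176 - 327938} = \frac{417533}{-328114} = 417533 \left(- \frac{1}{328114}\right) = - \frac{417533}{328114}$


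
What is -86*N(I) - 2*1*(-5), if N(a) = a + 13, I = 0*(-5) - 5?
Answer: -678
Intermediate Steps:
I = -5 (I = 0 - 5 = -5)
N(a) = 13 + a
-86*N(I) - 2*1*(-5) = -86*(13 - 5) - 2*1*(-5) = -86*8 - 2*(-5) = -688 + 10 = -678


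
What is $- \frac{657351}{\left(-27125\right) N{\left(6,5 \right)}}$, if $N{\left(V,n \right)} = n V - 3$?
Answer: $\frac{73039}{81375} \approx 0.89756$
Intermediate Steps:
$N{\left(V,n \right)} = -3 + V n$ ($N{\left(V,n \right)} = V n - 3 = -3 + V n$)
$- \frac{657351}{\left(-27125\right) N{\left(6,5 \right)}} = - \frac{657351}{\left(-27125\right) \left(-3 + 6 \cdot 5\right)} = - \frac{657351}{\left(-27125\right) \left(-3 + 30\right)} = - \frac{657351}{\left(-27125\right) 27} = - \frac{657351}{-732375} = \left(-657351\right) \left(- \frac{1}{732375}\right) = \frac{73039}{81375}$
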